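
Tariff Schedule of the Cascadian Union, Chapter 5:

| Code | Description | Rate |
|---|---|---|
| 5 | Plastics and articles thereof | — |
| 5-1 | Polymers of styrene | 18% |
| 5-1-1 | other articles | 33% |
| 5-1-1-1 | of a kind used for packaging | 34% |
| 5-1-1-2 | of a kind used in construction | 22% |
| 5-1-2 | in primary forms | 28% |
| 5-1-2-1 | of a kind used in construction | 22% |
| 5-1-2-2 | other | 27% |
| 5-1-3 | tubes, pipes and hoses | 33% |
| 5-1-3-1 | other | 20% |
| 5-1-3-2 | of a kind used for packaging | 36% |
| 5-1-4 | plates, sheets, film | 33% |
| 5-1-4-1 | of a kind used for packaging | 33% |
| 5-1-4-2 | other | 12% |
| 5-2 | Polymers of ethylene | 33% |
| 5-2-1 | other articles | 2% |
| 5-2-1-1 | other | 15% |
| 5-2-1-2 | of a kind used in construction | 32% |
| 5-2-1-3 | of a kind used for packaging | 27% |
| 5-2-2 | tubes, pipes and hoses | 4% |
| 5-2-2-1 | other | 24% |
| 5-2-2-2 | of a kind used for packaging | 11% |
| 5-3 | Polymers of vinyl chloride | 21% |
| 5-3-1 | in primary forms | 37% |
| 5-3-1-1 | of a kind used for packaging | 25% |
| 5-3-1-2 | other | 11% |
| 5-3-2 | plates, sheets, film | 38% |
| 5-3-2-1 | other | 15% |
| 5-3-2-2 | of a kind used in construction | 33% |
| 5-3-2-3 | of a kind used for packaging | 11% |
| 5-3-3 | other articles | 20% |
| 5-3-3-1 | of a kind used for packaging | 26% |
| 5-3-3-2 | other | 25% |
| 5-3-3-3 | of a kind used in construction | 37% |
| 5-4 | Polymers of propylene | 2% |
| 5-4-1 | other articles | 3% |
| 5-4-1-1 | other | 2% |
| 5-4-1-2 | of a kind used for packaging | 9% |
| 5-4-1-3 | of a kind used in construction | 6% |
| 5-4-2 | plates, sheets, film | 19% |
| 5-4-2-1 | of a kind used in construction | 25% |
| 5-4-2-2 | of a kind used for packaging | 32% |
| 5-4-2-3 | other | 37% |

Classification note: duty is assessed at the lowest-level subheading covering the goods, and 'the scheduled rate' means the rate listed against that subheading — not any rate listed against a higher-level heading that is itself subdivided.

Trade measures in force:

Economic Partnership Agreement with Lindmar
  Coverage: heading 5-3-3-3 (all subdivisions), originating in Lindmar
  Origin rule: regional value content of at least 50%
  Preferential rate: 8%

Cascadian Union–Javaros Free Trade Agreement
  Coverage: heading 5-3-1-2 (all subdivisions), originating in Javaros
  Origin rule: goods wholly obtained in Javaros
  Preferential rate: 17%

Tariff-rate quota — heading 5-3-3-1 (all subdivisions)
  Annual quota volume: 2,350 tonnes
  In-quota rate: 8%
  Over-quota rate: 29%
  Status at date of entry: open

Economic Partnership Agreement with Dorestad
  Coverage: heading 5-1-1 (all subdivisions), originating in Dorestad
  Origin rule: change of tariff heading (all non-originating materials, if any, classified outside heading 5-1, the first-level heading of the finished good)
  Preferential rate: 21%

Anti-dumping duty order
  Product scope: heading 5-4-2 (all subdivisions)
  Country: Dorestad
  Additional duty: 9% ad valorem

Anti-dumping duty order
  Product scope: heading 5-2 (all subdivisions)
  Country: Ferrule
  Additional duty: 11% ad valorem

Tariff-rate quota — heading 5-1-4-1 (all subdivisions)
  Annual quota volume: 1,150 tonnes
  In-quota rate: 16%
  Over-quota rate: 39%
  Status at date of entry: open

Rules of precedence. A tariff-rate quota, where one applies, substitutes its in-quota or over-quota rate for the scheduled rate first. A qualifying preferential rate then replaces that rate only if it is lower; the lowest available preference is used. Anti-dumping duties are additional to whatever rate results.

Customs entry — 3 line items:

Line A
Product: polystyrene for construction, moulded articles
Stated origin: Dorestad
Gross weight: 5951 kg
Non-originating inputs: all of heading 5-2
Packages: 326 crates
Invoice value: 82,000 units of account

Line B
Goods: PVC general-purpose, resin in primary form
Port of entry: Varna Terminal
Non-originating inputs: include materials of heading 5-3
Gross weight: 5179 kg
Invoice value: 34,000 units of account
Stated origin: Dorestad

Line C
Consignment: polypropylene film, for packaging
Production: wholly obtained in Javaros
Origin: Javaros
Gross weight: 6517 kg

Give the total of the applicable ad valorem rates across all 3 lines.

Line A: polystyrene → 5-1; moulded articles → 5-1-1; for construction → 5-1-1-2. Scheduled 22%. Dorestad agreement on 5-1-1: CTH met → 21% available; preferential 21%. → 21%.
Line B: PVC → 5-3; resin in primary form → 5-3-1; general-purpose → 5-3-1-2. Scheduled 11%. Dorestad agreement on 5-1-1: 5-3-1-2 not covered. → 11%.
Line C: polypropylene → 5-4; film → 5-4-2; for packaging → 5-4-2-2. Scheduled 32%. Javaros agreement on 5-3-1-2: 5-4-2-2 not covered. → 32%.
Sum: 21% + 11% + 32% = 64%.

64%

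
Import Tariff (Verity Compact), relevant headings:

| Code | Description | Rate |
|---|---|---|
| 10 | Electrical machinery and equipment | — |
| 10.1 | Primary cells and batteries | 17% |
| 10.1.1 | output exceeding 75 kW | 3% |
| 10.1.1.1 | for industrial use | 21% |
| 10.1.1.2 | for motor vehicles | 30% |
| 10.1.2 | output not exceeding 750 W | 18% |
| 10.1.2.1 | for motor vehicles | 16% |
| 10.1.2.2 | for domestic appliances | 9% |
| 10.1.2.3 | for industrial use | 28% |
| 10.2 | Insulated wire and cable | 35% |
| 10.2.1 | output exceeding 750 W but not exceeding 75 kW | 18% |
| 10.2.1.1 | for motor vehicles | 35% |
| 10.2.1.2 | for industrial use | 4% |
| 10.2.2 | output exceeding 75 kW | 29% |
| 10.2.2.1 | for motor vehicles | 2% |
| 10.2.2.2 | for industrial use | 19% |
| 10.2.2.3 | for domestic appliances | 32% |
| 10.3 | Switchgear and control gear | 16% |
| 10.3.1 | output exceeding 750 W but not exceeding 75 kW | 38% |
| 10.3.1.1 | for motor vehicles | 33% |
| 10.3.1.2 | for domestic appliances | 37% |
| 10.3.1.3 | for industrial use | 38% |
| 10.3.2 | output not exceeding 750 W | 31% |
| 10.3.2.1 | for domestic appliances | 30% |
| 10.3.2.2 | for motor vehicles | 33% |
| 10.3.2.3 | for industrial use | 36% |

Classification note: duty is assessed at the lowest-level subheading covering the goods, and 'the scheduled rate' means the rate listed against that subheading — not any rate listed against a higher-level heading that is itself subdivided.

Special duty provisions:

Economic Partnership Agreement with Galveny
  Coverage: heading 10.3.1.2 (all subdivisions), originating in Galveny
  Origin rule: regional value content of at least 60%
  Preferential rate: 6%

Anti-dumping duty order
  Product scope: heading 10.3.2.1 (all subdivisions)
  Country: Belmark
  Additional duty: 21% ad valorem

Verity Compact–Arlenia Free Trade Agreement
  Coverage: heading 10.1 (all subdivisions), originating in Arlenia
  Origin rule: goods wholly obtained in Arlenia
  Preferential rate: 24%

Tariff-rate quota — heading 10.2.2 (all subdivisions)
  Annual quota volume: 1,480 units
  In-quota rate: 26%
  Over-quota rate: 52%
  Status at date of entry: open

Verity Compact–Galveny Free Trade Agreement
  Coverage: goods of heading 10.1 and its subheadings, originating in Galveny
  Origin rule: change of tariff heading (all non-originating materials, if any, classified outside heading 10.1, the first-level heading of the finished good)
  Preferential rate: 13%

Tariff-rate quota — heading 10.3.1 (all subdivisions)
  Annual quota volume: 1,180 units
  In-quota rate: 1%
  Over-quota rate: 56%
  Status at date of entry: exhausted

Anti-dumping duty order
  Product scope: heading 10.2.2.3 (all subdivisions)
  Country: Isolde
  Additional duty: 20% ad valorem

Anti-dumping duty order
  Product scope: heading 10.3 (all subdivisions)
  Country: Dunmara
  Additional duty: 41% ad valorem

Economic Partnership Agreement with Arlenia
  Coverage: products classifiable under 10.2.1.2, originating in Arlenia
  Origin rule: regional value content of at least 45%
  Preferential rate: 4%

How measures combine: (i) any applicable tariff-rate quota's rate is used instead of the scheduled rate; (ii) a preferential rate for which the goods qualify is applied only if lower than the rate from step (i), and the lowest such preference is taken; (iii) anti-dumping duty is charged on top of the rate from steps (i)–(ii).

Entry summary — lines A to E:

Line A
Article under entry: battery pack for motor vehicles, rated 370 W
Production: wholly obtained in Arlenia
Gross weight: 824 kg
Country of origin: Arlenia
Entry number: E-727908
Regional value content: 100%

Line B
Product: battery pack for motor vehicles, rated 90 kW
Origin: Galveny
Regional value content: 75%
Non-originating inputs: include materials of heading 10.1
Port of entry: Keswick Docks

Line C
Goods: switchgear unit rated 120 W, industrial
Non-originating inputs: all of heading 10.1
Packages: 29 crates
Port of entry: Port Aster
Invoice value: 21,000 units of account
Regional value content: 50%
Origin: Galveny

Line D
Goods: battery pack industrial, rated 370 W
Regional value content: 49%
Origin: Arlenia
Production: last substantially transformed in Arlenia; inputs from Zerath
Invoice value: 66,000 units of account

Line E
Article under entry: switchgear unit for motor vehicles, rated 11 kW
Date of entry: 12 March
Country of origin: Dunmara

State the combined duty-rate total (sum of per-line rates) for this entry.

Line A: battery pack → 10.1; rated 370 W → 10.1.2; for motor vehicles → 10.1.2.1. Scheduled 16%. Arlenia agreement on 10.1: wholly obtained → 24% available; Arlenia agreement on 10.2.1.2: 10.1.2.1 not covered; preference 24% not lower than 16% → no reduction. → 16%.
Line B: battery pack → 10.1; rated 90 kW → 10.1.1; for motor vehicles → 10.1.1.2. Scheduled 30%. Galveny agreement on 10.3.1.2: 10.1.1.2 not covered; Galveny agreement on 10.1: CTH not met. → 30%.
Line C: switchgear unit → 10.3; rated 120 W → 10.3.2; industrial → 10.3.2.3. Scheduled 36%. Galveny agreement on 10.3.1.2: 10.3.2.3 not covered; Galveny agreement on 10.1: 10.3.2.3 not covered. → 36%.
Line D: battery pack → 10.1; rated 370 W → 10.1.2; industrial → 10.1.2.3. Scheduled 28%. Arlenia agreement on 10.1: not wholly obtained; Arlenia agreement on 10.2.1.2: 10.1.2.3 not covered. → 28%.
Line E: switchgear unit → 10.3; rated 11 kW → 10.3.1; for motor vehicles → 10.3.1.1. Scheduled 33%. quota on 10.3.1 exhausted → over-quota 56%; anti-dumping (Dunmara, 10.3): +41%; total 56% + 41% = 97%. → 97%.
Sum: 16% + 30% + 36% + 28% + 97% = 207%.

207%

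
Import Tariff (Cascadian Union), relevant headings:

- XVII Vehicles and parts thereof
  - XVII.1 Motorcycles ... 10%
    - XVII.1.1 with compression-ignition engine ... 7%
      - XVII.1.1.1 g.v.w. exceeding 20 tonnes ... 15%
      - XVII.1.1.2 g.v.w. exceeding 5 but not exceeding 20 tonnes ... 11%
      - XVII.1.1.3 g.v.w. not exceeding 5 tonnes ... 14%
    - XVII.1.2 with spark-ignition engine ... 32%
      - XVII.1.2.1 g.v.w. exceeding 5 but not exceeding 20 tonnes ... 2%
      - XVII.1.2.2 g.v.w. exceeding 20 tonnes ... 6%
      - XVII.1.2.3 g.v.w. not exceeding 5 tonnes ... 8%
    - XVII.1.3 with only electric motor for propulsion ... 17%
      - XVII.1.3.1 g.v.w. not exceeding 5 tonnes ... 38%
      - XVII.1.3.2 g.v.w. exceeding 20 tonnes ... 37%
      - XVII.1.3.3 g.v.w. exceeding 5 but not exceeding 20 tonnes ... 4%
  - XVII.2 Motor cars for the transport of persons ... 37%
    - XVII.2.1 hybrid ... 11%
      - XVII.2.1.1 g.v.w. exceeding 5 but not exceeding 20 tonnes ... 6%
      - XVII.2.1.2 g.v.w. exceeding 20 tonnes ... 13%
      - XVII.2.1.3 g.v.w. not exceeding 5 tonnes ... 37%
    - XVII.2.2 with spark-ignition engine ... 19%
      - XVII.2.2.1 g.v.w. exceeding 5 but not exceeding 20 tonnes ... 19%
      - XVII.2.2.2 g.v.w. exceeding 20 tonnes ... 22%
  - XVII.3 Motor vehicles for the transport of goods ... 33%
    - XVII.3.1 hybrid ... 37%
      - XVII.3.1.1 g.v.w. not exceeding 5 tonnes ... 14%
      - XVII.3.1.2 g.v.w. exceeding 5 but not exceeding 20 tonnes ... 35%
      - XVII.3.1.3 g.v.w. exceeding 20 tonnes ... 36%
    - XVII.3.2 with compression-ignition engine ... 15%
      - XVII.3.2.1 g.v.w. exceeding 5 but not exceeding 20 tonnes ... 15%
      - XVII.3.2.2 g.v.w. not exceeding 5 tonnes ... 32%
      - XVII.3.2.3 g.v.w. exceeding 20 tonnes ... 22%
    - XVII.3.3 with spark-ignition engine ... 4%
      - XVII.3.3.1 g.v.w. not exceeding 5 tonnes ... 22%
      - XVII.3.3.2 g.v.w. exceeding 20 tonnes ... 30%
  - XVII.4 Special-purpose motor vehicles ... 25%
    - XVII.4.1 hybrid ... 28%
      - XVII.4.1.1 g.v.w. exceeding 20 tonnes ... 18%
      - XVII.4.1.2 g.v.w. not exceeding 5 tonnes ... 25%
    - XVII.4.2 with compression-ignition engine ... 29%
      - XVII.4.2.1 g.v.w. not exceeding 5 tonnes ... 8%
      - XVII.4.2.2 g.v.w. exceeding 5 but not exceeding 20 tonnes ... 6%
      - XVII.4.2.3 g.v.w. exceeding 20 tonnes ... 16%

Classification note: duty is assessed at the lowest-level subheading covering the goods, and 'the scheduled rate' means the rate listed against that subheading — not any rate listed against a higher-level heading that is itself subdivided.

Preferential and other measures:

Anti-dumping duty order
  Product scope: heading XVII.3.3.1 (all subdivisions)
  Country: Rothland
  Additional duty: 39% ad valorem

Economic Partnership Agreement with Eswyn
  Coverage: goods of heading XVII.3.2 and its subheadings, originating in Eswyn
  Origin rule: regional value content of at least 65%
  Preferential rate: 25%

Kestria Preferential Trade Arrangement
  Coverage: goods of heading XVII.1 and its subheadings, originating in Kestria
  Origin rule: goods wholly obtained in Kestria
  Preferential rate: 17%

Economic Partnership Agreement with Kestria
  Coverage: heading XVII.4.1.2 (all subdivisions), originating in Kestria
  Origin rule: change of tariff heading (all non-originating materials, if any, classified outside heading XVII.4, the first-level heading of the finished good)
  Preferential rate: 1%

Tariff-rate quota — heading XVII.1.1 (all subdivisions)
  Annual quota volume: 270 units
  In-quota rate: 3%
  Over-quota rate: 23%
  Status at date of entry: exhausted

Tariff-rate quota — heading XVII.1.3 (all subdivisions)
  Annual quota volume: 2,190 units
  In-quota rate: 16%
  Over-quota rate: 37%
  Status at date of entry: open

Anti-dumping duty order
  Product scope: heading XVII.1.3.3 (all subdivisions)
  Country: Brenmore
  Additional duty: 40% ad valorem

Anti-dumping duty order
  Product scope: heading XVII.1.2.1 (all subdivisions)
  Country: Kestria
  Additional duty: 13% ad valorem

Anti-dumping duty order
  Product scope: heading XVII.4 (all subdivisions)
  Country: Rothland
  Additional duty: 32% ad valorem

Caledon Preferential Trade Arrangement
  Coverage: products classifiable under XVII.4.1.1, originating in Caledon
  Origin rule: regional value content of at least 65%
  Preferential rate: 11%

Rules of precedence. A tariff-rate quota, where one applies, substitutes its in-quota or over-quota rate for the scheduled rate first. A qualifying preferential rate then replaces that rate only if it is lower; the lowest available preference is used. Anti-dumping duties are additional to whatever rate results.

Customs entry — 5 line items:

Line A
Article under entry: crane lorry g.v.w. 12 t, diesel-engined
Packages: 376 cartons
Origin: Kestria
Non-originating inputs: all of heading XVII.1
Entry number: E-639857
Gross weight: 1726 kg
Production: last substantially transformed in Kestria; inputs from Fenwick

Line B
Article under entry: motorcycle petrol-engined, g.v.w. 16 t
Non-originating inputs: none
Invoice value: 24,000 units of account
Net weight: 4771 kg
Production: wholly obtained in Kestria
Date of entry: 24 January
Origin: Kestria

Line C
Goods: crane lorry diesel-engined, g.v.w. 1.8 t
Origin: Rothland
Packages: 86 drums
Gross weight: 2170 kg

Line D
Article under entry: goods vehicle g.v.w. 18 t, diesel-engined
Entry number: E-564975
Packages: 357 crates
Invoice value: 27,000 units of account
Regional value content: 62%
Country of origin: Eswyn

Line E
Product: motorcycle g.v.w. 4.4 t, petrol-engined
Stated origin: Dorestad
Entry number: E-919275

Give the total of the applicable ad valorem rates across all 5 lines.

Line A: crane lorry → XVII.4; diesel-engined → XVII.4.2; g.v.w. 12 t → XVII.4.2.2. Scheduled 6%. Kestria agreement on XVII.1: XVII.4.2.2 not covered; Kestria agreement on XVII.4.1.2: XVII.4.2.2 not covered. → 6%.
Line B: motorcycle → XVII.1; petrol-engined → XVII.1.2; g.v.w. 16 t → XVII.1.2.1. Scheduled 2%. Kestria agreement on XVII.1: wholly obtained → 17% available; Kestria agreement on XVII.4.1.2: XVII.1.2.1 not covered; preference 17% not lower than 2% → no reduction; anti-dumping (Kestria, XVII.1.2.1): +13%; total 2% + 13% = 15%. → 15%.
Line C: crane lorry → XVII.4; diesel-engined → XVII.4.2; g.v.w. 1.8 t → XVII.4.2.1. Scheduled 8%. anti-dumping (Rothland, XVII.4): +32%; total 8% + 32% = 40%. → 40%.
Line D: goods vehicle → XVII.3; diesel-engined → XVII.3.2; g.v.w. 18 t → XVII.3.2.1. Scheduled 15%. Eswyn agreement on XVII.3.2: RVC < 65%. → 15%.
Line E: motorcycle → XVII.1; petrol-engined → XVII.1.2; g.v.w. 4.4 t → XVII.1.2.3. Scheduled 8%. No special measure applies. → 8%.
Sum: 6% + 15% + 40% + 15% + 8% = 84%.

84%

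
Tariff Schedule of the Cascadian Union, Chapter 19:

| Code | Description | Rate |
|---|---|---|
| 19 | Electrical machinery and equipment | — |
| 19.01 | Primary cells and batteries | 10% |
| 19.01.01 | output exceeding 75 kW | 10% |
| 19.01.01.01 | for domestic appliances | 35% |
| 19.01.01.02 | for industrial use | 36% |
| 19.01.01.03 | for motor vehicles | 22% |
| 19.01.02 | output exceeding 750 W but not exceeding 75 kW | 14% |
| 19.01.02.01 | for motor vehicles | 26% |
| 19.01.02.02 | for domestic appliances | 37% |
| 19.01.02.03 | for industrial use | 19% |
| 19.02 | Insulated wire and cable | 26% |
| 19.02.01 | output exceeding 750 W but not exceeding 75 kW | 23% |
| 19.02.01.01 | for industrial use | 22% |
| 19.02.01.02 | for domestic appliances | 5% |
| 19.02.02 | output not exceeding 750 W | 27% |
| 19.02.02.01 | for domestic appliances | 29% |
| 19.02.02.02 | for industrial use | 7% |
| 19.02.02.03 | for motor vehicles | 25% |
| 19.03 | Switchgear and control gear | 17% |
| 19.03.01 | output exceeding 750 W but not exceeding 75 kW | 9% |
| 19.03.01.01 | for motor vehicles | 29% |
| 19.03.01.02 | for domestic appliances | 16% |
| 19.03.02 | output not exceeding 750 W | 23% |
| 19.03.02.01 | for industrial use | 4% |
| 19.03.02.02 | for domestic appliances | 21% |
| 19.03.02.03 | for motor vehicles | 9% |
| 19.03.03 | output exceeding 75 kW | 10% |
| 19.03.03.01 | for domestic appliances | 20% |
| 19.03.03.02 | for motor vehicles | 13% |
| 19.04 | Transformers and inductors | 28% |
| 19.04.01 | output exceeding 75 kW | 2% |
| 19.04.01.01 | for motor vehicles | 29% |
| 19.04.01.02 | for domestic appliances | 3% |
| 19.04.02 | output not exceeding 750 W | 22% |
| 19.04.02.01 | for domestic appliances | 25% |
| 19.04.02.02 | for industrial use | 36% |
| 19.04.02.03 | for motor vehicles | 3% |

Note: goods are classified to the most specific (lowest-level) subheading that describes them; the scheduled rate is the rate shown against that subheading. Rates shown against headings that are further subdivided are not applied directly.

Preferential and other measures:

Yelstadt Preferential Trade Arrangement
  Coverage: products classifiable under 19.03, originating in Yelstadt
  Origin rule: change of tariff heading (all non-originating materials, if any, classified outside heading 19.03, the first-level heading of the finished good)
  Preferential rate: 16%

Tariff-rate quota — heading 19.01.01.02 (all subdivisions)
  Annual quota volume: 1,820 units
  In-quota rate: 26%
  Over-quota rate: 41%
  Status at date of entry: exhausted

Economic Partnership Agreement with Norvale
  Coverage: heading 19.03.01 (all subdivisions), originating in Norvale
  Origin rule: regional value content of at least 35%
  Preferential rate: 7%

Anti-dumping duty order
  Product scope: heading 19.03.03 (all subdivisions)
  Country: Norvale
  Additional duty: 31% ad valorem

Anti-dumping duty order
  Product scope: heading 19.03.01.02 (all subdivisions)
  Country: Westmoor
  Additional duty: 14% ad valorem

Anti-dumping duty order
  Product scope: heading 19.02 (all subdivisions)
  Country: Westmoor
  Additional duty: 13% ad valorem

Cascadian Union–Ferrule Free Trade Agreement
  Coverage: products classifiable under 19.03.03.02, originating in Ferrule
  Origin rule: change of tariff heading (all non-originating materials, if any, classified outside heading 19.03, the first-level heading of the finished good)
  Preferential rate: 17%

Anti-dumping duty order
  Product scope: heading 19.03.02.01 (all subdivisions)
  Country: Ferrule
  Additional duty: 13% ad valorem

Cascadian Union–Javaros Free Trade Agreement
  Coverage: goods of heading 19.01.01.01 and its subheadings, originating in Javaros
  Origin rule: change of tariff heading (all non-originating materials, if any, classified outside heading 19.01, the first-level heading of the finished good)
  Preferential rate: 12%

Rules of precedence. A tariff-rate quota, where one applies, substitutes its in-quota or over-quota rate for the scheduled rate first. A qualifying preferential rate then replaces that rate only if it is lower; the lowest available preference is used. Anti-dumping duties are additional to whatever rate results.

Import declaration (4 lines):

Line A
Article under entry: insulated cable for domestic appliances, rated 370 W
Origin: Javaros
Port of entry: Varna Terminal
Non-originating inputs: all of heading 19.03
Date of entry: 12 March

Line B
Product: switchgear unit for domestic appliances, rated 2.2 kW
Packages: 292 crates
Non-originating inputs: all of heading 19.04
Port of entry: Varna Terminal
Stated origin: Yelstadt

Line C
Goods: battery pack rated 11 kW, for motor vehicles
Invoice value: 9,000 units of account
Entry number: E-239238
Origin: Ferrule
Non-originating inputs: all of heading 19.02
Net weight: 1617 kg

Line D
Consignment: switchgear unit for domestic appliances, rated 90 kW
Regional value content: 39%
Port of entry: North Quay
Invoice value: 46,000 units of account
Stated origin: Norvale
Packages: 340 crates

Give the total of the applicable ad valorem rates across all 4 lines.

Line A: insulated cable → 19.02; rated 370 W → 19.02.02; for domestic appliances → 19.02.02.01. Scheduled 29%. Javaros agreement on 19.01.01.01: 19.02.02.01 not covered. → 29%.
Line B: switchgear unit → 19.03; rated 2.2 kW → 19.03.01; for domestic appliances → 19.03.01.02. Scheduled 16%. Yelstadt agreement on 19.03: CTH met → 16% available; preference 16% not lower than 16% → no reduction. → 16%.
Line C: battery pack → 19.01; rated 11 kW → 19.01.02; for motor vehicles → 19.01.02.01. Scheduled 26%. Ferrule agreement on 19.03.03.02: 19.01.02.01 not covered. → 26%.
Line D: switchgear unit → 19.03; rated 90 kW → 19.03.03; for domestic appliances → 19.03.03.01. Scheduled 20%. Norvale agreement on 19.03.01: 19.03.03.01 not covered; anti-dumping (Norvale, 19.03.03): +31%; total 20% + 31% = 51%. → 51%.
Sum: 29% + 16% + 26% + 51% = 122%.

122%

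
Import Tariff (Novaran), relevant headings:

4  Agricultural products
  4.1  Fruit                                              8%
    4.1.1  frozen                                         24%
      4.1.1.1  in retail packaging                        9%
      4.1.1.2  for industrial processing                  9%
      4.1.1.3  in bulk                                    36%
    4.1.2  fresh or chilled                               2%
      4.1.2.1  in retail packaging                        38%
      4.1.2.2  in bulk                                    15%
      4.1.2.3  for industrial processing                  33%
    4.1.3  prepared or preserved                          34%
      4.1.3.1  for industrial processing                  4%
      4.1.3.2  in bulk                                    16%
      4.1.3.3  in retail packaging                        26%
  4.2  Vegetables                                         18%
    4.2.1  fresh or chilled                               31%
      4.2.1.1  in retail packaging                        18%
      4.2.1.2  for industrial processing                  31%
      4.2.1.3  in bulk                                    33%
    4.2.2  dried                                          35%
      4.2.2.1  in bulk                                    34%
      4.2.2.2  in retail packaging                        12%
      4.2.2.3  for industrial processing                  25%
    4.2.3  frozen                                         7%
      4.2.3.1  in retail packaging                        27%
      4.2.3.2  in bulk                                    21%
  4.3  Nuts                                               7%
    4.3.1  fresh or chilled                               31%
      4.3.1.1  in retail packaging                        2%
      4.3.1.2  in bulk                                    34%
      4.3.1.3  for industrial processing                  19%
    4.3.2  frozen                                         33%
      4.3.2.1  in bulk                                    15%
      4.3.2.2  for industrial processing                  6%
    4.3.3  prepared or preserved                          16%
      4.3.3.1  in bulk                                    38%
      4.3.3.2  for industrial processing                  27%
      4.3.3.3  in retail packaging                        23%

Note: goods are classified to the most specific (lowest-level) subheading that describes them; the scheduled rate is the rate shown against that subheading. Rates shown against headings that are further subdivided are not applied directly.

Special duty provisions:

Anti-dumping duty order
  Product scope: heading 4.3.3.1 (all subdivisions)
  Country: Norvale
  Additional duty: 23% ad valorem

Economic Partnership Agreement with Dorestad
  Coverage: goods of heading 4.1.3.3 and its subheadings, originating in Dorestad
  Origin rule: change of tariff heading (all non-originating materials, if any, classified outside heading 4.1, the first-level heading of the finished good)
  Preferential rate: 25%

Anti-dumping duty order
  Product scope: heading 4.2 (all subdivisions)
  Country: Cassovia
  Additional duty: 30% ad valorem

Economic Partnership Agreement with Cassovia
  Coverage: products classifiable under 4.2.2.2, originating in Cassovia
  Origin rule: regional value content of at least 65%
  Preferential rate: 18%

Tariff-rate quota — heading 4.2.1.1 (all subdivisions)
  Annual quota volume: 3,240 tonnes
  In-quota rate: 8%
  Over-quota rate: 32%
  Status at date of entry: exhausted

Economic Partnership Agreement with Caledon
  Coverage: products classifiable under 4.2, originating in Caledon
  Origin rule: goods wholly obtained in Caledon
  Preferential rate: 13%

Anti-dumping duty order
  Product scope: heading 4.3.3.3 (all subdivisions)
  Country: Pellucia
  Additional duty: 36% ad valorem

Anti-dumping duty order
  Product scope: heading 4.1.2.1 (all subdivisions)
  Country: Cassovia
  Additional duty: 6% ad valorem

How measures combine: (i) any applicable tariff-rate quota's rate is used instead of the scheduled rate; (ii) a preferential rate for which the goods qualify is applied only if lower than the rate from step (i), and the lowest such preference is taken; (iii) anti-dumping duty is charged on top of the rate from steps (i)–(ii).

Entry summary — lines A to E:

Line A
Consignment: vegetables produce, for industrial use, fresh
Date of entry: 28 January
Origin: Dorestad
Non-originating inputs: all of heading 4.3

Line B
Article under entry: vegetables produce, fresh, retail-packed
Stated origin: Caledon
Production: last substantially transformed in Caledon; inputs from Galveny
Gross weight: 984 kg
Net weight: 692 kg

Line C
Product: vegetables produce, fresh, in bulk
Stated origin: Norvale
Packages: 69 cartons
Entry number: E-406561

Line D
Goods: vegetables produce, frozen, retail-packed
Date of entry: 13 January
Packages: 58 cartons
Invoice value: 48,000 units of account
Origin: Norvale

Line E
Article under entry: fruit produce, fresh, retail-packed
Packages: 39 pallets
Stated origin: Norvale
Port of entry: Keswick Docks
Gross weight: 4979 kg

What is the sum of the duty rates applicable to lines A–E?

161%

Line A: vegetables → 4.2; fresh → 4.2.1; for industrial use → 4.2.1.2. Scheduled 31%. Dorestad agreement on 4.1.3.3: 4.2.1.2 not covered. → 31%.
Line B: vegetables → 4.2; fresh → 4.2.1; retail-packed → 4.2.1.1. Scheduled 18%. quota on 4.2.1.1 exhausted → over-quota 32%; Caledon agreement on 4.2: not wholly obtained. → 32%.
Line C: vegetables → 4.2; fresh → 4.2.1; in bulk → 4.2.1.3. Scheduled 33%. No special measure applies. → 33%.
Line D: vegetables → 4.2; frozen → 4.2.3; retail-packed → 4.2.3.1. Scheduled 27%. No special measure applies. → 27%.
Line E: fruit → 4.1; fresh → 4.1.2; retail-packed → 4.1.2.1. Scheduled 38%. No special measure applies. → 38%.
Sum: 31% + 32% + 33% + 27% + 38% = 161%.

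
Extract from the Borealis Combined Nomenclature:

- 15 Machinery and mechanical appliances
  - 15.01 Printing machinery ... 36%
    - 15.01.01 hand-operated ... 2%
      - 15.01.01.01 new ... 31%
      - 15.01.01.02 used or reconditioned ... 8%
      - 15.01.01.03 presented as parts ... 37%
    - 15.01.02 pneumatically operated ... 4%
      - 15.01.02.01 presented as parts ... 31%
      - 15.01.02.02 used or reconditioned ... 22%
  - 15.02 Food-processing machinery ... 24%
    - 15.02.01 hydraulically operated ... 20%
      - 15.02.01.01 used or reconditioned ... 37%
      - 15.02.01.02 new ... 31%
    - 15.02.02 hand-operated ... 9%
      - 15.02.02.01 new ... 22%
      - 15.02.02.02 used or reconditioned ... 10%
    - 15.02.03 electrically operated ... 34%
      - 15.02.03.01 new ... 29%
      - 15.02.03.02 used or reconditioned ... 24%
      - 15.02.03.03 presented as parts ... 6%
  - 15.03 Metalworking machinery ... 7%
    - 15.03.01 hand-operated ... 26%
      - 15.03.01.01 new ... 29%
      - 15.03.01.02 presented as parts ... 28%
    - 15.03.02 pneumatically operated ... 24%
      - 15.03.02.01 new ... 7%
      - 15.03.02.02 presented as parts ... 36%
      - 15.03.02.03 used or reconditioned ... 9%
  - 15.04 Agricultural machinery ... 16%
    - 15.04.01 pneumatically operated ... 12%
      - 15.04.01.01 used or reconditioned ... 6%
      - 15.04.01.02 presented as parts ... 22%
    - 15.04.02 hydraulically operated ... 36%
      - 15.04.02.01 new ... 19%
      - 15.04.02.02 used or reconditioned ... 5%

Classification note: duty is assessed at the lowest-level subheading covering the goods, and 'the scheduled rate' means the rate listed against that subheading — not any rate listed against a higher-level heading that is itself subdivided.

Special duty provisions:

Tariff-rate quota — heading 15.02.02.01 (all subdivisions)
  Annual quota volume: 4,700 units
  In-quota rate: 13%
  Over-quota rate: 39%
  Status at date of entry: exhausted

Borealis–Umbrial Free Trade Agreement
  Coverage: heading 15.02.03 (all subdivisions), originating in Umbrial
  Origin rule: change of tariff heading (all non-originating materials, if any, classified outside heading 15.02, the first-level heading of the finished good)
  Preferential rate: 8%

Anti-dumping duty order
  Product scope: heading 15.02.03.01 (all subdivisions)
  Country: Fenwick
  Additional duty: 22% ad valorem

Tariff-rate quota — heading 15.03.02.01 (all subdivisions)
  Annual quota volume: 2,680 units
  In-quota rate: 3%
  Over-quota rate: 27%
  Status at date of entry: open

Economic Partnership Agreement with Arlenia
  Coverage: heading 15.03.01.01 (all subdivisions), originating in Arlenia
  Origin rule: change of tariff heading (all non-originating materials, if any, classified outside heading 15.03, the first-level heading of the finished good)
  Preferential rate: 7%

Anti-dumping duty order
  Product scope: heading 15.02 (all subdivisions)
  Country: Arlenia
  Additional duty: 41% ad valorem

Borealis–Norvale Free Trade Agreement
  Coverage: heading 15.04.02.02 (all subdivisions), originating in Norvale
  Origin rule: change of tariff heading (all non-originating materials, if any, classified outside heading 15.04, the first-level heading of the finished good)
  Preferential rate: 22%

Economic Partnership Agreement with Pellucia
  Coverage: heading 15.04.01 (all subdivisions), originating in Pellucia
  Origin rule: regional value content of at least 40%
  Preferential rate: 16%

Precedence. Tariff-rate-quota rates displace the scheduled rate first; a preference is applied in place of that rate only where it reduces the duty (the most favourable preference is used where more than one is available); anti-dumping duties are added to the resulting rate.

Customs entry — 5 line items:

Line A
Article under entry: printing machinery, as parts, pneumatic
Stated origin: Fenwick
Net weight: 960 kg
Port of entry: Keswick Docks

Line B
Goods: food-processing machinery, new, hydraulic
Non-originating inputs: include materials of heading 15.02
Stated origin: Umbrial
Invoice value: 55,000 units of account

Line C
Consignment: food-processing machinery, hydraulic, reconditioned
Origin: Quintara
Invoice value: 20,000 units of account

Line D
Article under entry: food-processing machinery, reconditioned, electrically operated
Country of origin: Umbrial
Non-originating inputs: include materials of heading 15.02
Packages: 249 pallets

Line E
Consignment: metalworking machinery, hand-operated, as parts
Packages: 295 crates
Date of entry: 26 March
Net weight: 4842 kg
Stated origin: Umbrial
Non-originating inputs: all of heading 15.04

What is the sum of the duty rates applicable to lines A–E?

Line A: printing → 15.01; pneumatic → 15.01.02; as parts → 15.01.02.01. Scheduled 31%. No special measure applies. → 31%.
Line B: food-processing → 15.02; hydraulic → 15.02.01; new → 15.02.01.02. Scheduled 31%. Umbrial agreement on 15.02.03: 15.02.01.02 not covered. → 31%.
Line C: food-processing → 15.02; hydraulic → 15.02.01; reconditioned → 15.02.01.01. Scheduled 37%. No special measure applies. → 37%.
Line D: food-processing → 15.02; electrically operated → 15.02.03; reconditioned → 15.02.03.02. Scheduled 24%. Umbrial agreement on 15.02.03: CTH not met. → 24%.
Line E: metalworking → 15.03; hand-operated → 15.03.01; as parts → 15.03.01.02. Scheduled 28%. Umbrial agreement on 15.02.03: 15.03.01.02 not covered. → 28%.
Sum: 31% + 31% + 37% + 24% + 28% = 151%.

151%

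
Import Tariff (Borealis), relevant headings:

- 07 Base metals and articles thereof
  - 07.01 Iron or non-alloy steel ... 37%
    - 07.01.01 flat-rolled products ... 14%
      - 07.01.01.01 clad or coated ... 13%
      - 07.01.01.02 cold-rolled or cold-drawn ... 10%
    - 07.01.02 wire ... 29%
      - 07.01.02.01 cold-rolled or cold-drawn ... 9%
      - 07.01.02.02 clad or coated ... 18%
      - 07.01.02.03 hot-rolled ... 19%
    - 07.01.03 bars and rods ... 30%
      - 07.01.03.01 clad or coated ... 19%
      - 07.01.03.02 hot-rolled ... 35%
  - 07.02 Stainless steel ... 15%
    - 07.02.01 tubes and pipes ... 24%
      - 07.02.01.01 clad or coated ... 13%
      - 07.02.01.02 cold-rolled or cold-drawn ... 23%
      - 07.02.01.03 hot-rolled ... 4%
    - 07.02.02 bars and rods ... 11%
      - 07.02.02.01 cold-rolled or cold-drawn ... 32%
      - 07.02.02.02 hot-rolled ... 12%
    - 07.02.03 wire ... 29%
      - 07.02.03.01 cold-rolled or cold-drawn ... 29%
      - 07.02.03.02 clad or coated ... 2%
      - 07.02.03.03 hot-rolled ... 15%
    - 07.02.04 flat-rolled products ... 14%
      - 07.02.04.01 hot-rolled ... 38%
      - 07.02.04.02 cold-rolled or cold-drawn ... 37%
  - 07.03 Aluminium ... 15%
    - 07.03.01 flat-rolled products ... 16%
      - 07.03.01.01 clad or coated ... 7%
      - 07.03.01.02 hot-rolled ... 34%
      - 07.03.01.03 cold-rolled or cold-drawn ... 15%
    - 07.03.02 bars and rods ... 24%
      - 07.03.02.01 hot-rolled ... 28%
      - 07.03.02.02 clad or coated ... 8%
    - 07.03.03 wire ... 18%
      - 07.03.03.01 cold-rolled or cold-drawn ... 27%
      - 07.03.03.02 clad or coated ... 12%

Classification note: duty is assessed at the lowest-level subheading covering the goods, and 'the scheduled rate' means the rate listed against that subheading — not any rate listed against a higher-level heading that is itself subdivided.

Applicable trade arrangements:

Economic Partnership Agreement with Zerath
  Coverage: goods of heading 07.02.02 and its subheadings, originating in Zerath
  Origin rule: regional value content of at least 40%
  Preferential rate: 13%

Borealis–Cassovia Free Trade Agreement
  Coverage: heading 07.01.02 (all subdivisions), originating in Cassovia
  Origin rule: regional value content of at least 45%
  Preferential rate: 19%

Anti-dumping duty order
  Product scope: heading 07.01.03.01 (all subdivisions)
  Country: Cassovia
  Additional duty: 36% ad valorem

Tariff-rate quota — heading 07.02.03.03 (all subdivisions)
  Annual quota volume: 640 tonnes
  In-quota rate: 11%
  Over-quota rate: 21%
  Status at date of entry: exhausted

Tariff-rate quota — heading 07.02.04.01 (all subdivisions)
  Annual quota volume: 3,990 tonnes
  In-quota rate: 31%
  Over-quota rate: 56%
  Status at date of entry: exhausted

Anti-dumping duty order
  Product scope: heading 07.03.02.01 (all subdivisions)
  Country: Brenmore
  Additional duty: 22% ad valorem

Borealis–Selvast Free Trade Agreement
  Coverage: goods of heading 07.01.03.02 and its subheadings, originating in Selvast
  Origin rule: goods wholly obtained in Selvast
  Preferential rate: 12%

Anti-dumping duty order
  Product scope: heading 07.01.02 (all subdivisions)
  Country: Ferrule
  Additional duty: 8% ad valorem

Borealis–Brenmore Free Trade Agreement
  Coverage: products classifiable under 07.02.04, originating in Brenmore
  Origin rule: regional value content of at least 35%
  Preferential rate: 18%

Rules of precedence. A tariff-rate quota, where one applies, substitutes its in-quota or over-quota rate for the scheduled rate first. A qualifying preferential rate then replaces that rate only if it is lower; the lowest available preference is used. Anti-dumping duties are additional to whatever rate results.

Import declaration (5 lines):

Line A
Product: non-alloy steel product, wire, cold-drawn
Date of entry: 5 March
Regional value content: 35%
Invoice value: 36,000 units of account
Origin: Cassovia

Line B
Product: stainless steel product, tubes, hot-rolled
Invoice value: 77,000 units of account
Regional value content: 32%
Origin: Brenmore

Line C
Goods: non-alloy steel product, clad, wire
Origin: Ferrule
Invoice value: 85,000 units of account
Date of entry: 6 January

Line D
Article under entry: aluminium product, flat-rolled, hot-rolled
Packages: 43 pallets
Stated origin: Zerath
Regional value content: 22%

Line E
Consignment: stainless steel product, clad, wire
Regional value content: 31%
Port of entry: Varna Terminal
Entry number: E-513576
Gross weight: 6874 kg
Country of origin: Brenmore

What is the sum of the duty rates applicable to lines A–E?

75%

Line A: non-alloy steel → 07.01; wire → 07.01.02; cold-drawn → 07.01.02.01. Scheduled 9%. Cassovia agreement on 07.01.02: RVC < 45%. → 9%.
Line B: stainless steel → 07.02; tubes → 07.02.01; hot-rolled → 07.02.01.03. Scheduled 4%. Brenmore agreement on 07.02.04: 07.02.01.03 not covered. → 4%.
Line C: non-alloy steel → 07.01; wire → 07.01.02; clad → 07.01.02.02. Scheduled 18%. anti-dumping (Ferrule, 07.01.02): +8%; total 18% + 8% = 26%. → 26%.
Line D: aluminium → 07.03; flat-rolled → 07.03.01; hot-rolled → 07.03.01.02. Scheduled 34%. Zerath agreement on 07.02.02: 07.03.01.02 not covered. → 34%.
Line E: stainless steel → 07.02; wire → 07.02.03; clad → 07.02.03.02. Scheduled 2%. Brenmore agreement on 07.02.04: 07.02.03.02 not covered. → 2%.
Sum: 9% + 4% + 26% + 34% + 2% = 75%.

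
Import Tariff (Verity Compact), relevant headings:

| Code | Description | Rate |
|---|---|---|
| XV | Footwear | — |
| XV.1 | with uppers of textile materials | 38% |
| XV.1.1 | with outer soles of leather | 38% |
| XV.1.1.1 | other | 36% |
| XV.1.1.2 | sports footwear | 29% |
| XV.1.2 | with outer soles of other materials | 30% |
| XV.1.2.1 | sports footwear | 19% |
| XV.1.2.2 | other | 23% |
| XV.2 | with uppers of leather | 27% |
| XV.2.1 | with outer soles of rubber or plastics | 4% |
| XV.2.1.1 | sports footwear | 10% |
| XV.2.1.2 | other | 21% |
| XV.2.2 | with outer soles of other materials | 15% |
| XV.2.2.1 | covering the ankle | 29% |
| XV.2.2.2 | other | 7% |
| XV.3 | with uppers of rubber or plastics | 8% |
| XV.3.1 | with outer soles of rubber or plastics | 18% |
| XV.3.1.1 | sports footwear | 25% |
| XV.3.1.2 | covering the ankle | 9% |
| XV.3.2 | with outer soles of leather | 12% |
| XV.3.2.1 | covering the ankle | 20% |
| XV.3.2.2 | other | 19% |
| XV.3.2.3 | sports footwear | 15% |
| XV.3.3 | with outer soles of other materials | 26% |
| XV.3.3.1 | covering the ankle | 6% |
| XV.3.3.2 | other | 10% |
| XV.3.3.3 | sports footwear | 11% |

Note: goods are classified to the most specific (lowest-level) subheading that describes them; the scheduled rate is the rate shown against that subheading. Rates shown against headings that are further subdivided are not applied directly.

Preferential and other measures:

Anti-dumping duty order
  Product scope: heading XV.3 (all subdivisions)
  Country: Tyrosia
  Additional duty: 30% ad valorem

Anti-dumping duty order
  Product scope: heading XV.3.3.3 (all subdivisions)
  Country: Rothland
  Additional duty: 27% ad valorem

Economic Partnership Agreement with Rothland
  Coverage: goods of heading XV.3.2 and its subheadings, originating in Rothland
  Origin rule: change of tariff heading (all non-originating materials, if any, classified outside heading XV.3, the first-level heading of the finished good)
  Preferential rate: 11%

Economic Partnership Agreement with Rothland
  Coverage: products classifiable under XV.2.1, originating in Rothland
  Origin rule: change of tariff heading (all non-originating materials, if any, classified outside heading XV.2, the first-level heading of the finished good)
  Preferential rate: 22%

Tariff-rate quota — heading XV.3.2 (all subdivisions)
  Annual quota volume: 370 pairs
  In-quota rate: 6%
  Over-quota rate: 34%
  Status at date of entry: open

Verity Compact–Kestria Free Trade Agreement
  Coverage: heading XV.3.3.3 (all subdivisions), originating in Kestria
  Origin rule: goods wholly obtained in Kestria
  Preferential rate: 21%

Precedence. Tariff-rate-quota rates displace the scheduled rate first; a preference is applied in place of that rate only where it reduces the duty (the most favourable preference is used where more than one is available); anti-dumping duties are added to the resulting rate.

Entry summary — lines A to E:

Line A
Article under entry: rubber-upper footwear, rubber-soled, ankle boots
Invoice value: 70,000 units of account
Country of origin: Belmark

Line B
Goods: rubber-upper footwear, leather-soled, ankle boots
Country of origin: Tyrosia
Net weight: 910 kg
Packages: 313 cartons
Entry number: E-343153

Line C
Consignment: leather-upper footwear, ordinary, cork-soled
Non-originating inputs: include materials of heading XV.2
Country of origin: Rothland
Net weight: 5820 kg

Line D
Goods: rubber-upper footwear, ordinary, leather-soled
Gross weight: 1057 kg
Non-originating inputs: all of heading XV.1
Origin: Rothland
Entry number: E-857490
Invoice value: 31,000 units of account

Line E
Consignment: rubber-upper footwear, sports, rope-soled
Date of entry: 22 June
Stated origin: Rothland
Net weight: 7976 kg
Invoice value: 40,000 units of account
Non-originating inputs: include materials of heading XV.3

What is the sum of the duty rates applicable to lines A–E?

96%

Line A: rubber-upper → XV.3; rubber-soled → XV.3.1; ankle boots → XV.3.1.2. Scheduled 9%. No special measure applies. → 9%.
Line B: rubber-upper → XV.3; leather-soled → XV.3.2; ankle boots → XV.3.2.1. Scheduled 20%. quota on XV.3.2 open → in-quota 6%; anti-dumping (Tyrosia, XV.3): +30%; total 6% + 30% = 36%. → 36%.
Line C: leather-upper → XV.2; cork-soled → XV.2.2; ordinary → XV.2.2.2. Scheduled 7%. Rothland agreement on XV.3.2: XV.2.2.2 not covered; Rothland agreement on XV.2.1: XV.2.2.2 not covered. → 7%.
Line D: rubber-upper → XV.3; leather-soled → XV.3.2; ordinary → XV.3.2.2. Scheduled 19%. quota on XV.3.2 open → in-quota 6%; Rothland agreement on XV.3.2: CTH met → 11% available; Rothland agreement on XV.2.1: XV.3.2.2 not covered; preference 11% not lower than 6% → no reduction. → 6%.
Line E: rubber-upper → XV.3; rope-soled → XV.3.3; sports → XV.3.3.3. Scheduled 11%. Rothland agreement on XV.3.2: XV.3.3.3 not covered; Rothland agreement on XV.2.1: XV.3.3.3 not covered; anti-dumping (Rothland, XV.3.3.3): +27%; total 11% + 27% = 38%. → 38%.
Sum: 9% + 36% + 7% + 6% + 38% = 96%.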